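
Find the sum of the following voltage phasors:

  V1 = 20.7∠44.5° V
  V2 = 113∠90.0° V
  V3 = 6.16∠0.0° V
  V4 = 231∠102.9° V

Step 1 — Convert each phasor to rectangular form:
  V1 = 20.7·(cos(44.5°) + j·sin(44.5°)) = 14.76 + j14.51 V
  V2 = 113·(cos(90.0°) + j·sin(90.0°)) = 0 + j113 V
  V3 = 6.16·(cos(0.0°) + j·sin(0.0°)) = 6.16 V
  V4 = 231·(cos(102.9°) + j·sin(102.9°)) = -51.57 + j225.2 V
Step 2 — Sum components: V_total = -30.65 + j352.7 V.
Step 3 — Convert to polar: |V_total| = 354 V, ∠V_total = 95.0°.

V_total = 354∠95.0° V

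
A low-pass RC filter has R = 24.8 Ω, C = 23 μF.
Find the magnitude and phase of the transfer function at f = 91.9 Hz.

Step 1 — Angular frequency: ω = 2π·91.9 = 577.4 rad/s.
Step 2 — Transfer function: H(jω) = 1/(1 + jωRC).
Step 3 — Denominator: 1 + jωRC = 1 + j·577.4·24.8·2.3e-05 = 1 + j0.3294.
Step 4 — H = 0.9021 - j0.2971.
Step 5 — Magnitude: |H| = 0.9498 (-0.4 dB); phase: φ = -18.2°.

|H| = 0.9498 (-0.4 dB), φ = -18.2°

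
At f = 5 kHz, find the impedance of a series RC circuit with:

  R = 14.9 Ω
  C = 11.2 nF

Step 1 — Angular frequency: ω = 2π·f = 2π·5000 = 3.142e+04 rad/s.
Step 2 — Component impedances:
  R: Z = R = 14.9 Ω
  C: Z = 1/(jωC) = -j/(ω·C) = 0 - j2842 Ω
Step 3 — Series combination: Z_total = R + C = 14.9 - j2842 Ω = 2842∠-89.7° Ω.

Z = 14.9 - j2842 Ω = 2842∠-89.7° Ω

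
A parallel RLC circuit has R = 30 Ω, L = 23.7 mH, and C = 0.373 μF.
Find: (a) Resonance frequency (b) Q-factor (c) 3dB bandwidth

Step 1 — Resonance: ω₀ = 1/√(LC) = 1/√(0.0237·3.73e-07) = 1.064e+04 rad/s.
Step 2 — f₀ = ω₀/(2π) = 1693 Hz.
Step 3 — Parallel Q: Q = R/(ω₀L) = 30/(1.064e+04·0.0237) = 0.119.
Step 4 — Bandwidth: Δω = ω₀/Q = 8.937e+04 rad/s; BW = Δω/(2π) = 1.422e+04 Hz.

(a) f₀ = 1693 Hz  (b) Q = 0.119  (c) BW = 1.422e+04 Hz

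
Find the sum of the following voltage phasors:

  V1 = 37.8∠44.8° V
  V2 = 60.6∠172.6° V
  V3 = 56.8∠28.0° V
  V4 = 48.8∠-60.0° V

Step 1 — Convert each phasor to rectangular form:
  V1 = 37.8·(cos(44.8°) + j·sin(44.8°)) = 26.82 + j26.64 V
  V2 = 60.6·(cos(172.6°) + j·sin(172.6°)) = -60.1 + j7.805 V
  V3 = 56.8·(cos(28.0°) + j·sin(28.0°)) = 50.15 + j26.67 V
  V4 = 48.8·(cos(-60.0°) + j·sin(-60.0°)) = 24.4 - j42.26 V
Step 2 — Sum components: V_total = 41.28 + j18.84 V.
Step 3 — Convert to polar: |V_total| = 45.38 V, ∠V_total = 24.5°.

V_total = 45.38∠24.5° V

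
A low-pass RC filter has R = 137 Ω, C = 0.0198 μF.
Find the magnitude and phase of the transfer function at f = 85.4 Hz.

Step 1 — Angular frequency: ω = 2π·85.4 = 536.6 rad/s.
Step 2 — Transfer function: H(jω) = 1/(1 + jωRC).
Step 3 — Denominator: 1 + jωRC = 1 + j·536.6·137·1.98e-08 = 1 + j0.001456.
Step 4 — H = 1 - j0.001456.
Step 5 — Magnitude: |H| = 1 (-0.0 dB); phase: φ = -0.1°.

|H| = 1 (-0.0 dB), φ = -0.1°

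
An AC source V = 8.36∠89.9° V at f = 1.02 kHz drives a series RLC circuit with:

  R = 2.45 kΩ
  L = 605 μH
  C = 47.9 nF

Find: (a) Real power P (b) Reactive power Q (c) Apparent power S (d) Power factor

Step 1 — Angular frequency: ω = 2π·f = 2π·1020 = 6409 rad/s.
Step 2 — Component impedances:
  R: Z = R = 2450 Ω
  L: Z = jωL = j·6409·0.000605 = 0 + j3.877 Ω
  C: Z = 1/(jωC) = -j/(ω·C) = 0 - j3258 Ω
Step 3 — Series combination: Z_total = R + L + C = 2450 - j3254 Ω = 4073∠-53.0° Ω.
Step 4 — Source phasor: V = 8.36∠89.9° V = 0.01459 + j8.36 V.
Step 5 — Current: I = V / Z = -0.001638 + j0.001238 A = 0.002053∠142.9° A.
Step 6 — Complex power: S = V·I* = 0.01032 - j0.01371 VA.
Step 7 — Real power: P = Re(S) = 0.01032 W.
Step 8 — Reactive power: Q = Im(S) = -0.01371 VAR.
Step 9 — Apparent power: |S| = 0.01716 VA.
Step 10 — Power factor: PF = P/|S| = 0.6015 (leading).

(a) P = 0.01032 W  (b) Q = -0.01371 VAR  (c) S = 0.01716 VA  (d) PF = 0.6015 (leading)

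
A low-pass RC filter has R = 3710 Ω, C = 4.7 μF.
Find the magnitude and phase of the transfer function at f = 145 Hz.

Step 1 — Angular frequency: ω = 2π·145 = 911.1 rad/s.
Step 2 — Transfer function: H(jω) = 1/(1 + jωRC).
Step 3 — Denominator: 1 + jωRC = 1 + j·911.1·3710·4.7e-06 = 1 + j15.89.
Step 4 — H = 0.003947 - j0.0627.
Step 5 — Magnitude: |H| = 0.06282 (-24.0 dB); phase: φ = -86.4°.

|H| = 0.06282 (-24.0 dB), φ = -86.4°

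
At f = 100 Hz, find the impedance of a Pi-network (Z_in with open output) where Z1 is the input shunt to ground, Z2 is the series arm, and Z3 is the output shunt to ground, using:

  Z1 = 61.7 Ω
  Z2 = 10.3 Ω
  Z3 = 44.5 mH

Step 1 — Angular frequency: ω = 2π·f = 2π·100 = 628.3 rad/s.
Step 2 — Component impedances:
  Z1: Z = R = 61.7 Ω
  Z2: Z = R = 10.3 Ω
  Z3: Z = jωL = j·628.3·0.0445 = 0 + j27.96 Ω
Step 3 — With open output, the series arm Z2 and the output shunt Z3 appear in series to ground: Z2 + Z3 = 10.3 + j27.96 Ω.
Step 4 — Parallel with input shunt Z1: Z_in = Z1 || (Z2 + Z3) = 15.76 + j17.84 Ω = 23.8∠48.6° Ω.

Z = 15.76 + j17.84 Ω = 23.8∠48.6° Ω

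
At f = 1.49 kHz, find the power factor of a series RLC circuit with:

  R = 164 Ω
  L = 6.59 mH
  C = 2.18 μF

Step 1 — Angular frequency: ω = 2π·f = 2π·1490 = 9362 rad/s.
Step 2 — Component impedances:
  R: Z = R = 164 Ω
  L: Z = jωL = j·9362·0.00659 = 0 + j61.7 Ω
  C: Z = 1/(jωC) = -j/(ω·C) = 0 - j49 Ω
Step 3 — Series combination: Z_total = R + L + C = 164 + j12.7 Ω = 164.5∠4.4° Ω.
Step 4 — Power factor: PF = cos(φ) = Re(Z)/|Z| = 164/164.5 = 0.997.
Step 5 — Type: Im(Z) = 12.7 ⇒ lagging (phase φ = 4.4°).

PF = 0.997 (lagging, φ = 4.4°)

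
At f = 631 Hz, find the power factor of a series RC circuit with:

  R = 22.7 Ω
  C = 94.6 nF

Step 1 — Angular frequency: ω = 2π·f = 2π·631 = 3965 rad/s.
Step 2 — Component impedances:
  R: Z = R = 22.7 Ω
  C: Z = 1/(jωC) = -j/(ω·C) = 0 - j2666 Ω
Step 3 — Series combination: Z_total = R + C = 22.7 - j2666 Ω = 2666∠-89.5° Ω.
Step 4 — Power factor: PF = cos(φ) = Re(Z)/|Z| = 22.7/2666.3 = 0.008514.
Step 5 — Type: Im(Z) = -2666 ⇒ leading (phase φ = -89.5°).

PF = 0.008514 (leading, φ = -89.5°)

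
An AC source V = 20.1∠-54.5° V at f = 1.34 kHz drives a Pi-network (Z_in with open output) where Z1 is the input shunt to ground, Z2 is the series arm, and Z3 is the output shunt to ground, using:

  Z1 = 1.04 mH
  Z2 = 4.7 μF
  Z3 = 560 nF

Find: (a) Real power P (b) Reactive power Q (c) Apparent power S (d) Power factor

Step 1 — Angular frequency: ω = 2π·f = 2π·1340 = 8419 rad/s.
Step 2 — Component impedances:
  Z1: Z = jωL = j·8419·0.00104 = 0 + j8.756 Ω
  Z2: Z = 1/(jωC) = -j/(ω·C) = 0 - j25.27 Ω
  Z3: Z = 1/(jωC) = -j/(ω·C) = 0 - j212.1 Ω
Step 3 — With open output, the series arm Z2 and the output shunt Z3 appear in series to ground: Z2 + Z3 = 0 - j237.4 Ω.
Step 4 — Parallel with input shunt Z1: Z_in = Z1 || (Z2 + Z3) = 0 + j9.092 Ω = 9.092∠90.0° Ω.
Step 5 — Source phasor: V = 20.1∠-54.5° V = 11.67 - j16.36 V.
Step 6 — Current: I = V / Z = -1.8 - j1.284 A = 2.211∠-144.5° A.
Step 7 — Complex power: S = V·I* = 0 + j44.44 VA.
Step 8 — Real power: P = Re(S) = 0 W.
Step 9 — Reactive power: Q = Im(S) = 44.44 VAR.
Step 10 — Apparent power: |S| = 44.44 VA.
Step 11 — Power factor: PF = P/|S| = 0 (lagging).

(a) P = 0 W  (b) Q = 44.44 VAR  (c) S = 44.44 VA  (d) PF = 0 (lagging)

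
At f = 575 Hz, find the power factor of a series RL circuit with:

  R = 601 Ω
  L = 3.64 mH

Step 1 — Angular frequency: ω = 2π·f = 2π·575 = 3613 rad/s.
Step 2 — Component impedances:
  R: Z = R = 601 Ω
  L: Z = jωL = j·3613·0.00364 = 0 + j13.15 Ω
Step 3 — Series combination: Z_total = R + L = 601 + j13.15 Ω = 601.1∠1.3° Ω.
Step 4 — Power factor: PF = cos(φ) = Re(Z)/|Z| = 601/601.1 = 0.9998.
Step 5 — Type: Im(Z) = 13.15 ⇒ lagging (phase φ = 1.3°).

PF = 0.9998 (lagging, φ = 1.3°)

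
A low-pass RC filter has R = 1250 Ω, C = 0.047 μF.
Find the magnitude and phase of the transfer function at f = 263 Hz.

Step 1 — Angular frequency: ω = 2π·263 = 1652 rad/s.
Step 2 — Transfer function: H(jω) = 1/(1 + jωRC).
Step 3 — Denominator: 1 + jωRC = 1 + j·1652·1250·4.7e-08 = 1 + j0.09708.
Step 4 — H = 0.9907 - j0.09618.
Step 5 — Magnitude: |H| = 0.9953 (-0.0 dB); phase: φ = -5.5°.

|H| = 0.9953 (-0.0 dB), φ = -5.5°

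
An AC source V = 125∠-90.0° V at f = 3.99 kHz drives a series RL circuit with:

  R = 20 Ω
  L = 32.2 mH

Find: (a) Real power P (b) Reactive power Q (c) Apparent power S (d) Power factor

Step 1 — Angular frequency: ω = 2π·f = 2π·3990 = 2.507e+04 rad/s.
Step 2 — Component impedances:
  R: Z = R = 20 Ω
  L: Z = jωL = j·2.507e+04·0.0322 = 0 + j807.3 Ω
Step 3 — Series combination: Z_total = R + L = 20 + j807.3 Ω = 807.5∠88.6° Ω.
Step 4 — Source phasor: V = 125∠-90.0° V = 0 - j125 V.
Step 5 — Current: I = V / Z = -0.1548 - j0.003834 A = 0.1548∠-178.6° A.
Step 6 — Complex power: S = V·I* = 0.4793 + j19.34 VA.
Step 7 — Real power: P = Re(S) = 0.4793 W.
Step 8 — Reactive power: Q = Im(S) = 19.34 VAR.
Step 9 — Apparent power: |S| = 19.35 VA.
Step 10 — Power factor: PF = P/|S| = 0.02477 (lagging).

(a) P = 0.4793 W  (b) Q = 19.34 VAR  (c) S = 19.35 VA  (d) PF = 0.02477 (lagging)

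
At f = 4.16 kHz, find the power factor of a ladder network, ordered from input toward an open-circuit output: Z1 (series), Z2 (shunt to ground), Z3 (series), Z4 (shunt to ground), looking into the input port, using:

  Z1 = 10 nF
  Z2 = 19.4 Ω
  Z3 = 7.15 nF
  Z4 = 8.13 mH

Step 1 — Angular frequency: ω = 2π·f = 2π·4160 = 2.614e+04 rad/s.
Step 2 — Component impedances:
  Z1: Z = 1/(jωC) = -j/(ω·C) = 0 - j3826 Ω
  Z2: Z = R = 19.4 Ω
  Z3: Z = 1/(jωC) = -j/(ω·C) = 0 - j5351 Ω
  Z4: Z = jωL = j·2.614e+04·0.00813 = 0 + j212.5 Ω
Step 3 — Ladder network (open output): work backward from the far end, alternating series and parallel combinations. Z_in = 19.4 - j3826 Ω = 3826∠-89.7° Ω.
Step 4 — Power factor: PF = cos(φ) = Re(Z)/|Z| = 19.4/3826 = 0.005071.
Step 5 — Type: Im(Z) = -3826 ⇒ leading (phase φ = -89.7°).

PF = 0.005071 (leading, φ = -89.7°)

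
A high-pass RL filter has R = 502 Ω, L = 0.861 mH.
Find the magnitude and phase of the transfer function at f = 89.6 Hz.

Step 1 — Angular frequency: ω = 2π·89.6 = 563 rad/s.
Step 2 — Transfer function: H(jω) = jωL/(R + jωL).
Step 3 — Numerator jωL = j·0.4847; denominator R + jωL = 502 + j0.4847.
Step 4 — H = 9.323e-07 + j0.0009656.
Step 5 — Magnitude: |H| = 0.0009656 (-60.3 dB); phase: φ = 89.9°.

|H| = 0.0009656 (-60.3 dB), φ = 89.9°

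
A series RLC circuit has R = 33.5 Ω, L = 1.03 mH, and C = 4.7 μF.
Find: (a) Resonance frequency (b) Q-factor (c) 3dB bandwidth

Step 1 — Resonance: ω₀ = 1/√(LC) = 1/√(0.00103·4.7e-06) = 1.437e+04 rad/s.
Step 2 — f₀ = ω₀/(2π) = 2287 Hz.
Step 3 — Series Q: Q = ω₀L/R = 1.437e+04·0.00103/33.5 = 0.4419.
Step 4 — Bandwidth: Δω = ω₀/Q = 3.252e+04 rad/s; BW = Δω/(2π) = 5176 Hz.

(a) f₀ = 2287 Hz  (b) Q = 0.4419  (c) BW = 5176 Hz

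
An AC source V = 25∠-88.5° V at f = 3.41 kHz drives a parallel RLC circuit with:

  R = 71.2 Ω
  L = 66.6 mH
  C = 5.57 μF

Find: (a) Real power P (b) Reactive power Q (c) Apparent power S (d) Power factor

Step 1 — Angular frequency: ω = 2π·f = 2π·3410 = 2.143e+04 rad/s.
Step 2 — Component impedances:
  R: Z = R = 71.2 Ω
  L: Z = jωL = j·2.143e+04·0.0666 = 0 + j1427 Ω
  C: Z = 1/(jωC) = -j/(ω·C) = 0 - j8.379 Ω
Step 3 — Parallel combination: 1/Z_total = 1/R + 1/L + 1/C; Z_total = 0.984 - j8.312 Ω = 8.37∠-83.2° Ω.
Step 4 — Source phasor: V = 25∠-88.5° V = 0.6544 - j24.99 V.
Step 5 — Current: I = V / Z = 2.974 - j0.2734 A = 2.987∠-5.3° A.
Step 6 — Complex power: S = V·I* = 8.778 - j74.15 VA.
Step 7 — Real power: P = Re(S) = 8.778 W.
Step 8 — Reactive power: Q = Im(S) = -74.15 VAR.
Step 9 — Apparent power: |S| = 74.67 VA.
Step 10 — Power factor: PF = P/|S| = 0.1176 (leading).

(a) P = 8.778 W  (b) Q = -74.15 VAR  (c) S = 74.67 VA  (d) PF = 0.1176 (leading)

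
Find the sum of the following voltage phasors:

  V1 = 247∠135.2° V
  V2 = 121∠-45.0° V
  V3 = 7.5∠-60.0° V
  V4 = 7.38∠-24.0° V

Step 1 — Convert each phasor to rectangular form:
  V1 = 247·(cos(135.2°) + j·sin(135.2°)) = -175.3 + j174 V
  V2 = 121·(cos(-45.0°) + j·sin(-45.0°)) = 85.56 - j85.56 V
  V3 = 7.5·(cos(-60.0°) + j·sin(-60.0°)) = 3.75 - j6.495 V
  V4 = 7.38·(cos(-24.0°) + j·sin(-24.0°)) = 6.742 - j3.002 V
Step 2 — Sum components: V_total = -79.21 + j78.99 V.
Step 3 — Convert to polar: |V_total| = 111.9 V, ∠V_total = 135.1°.

V_total = 111.9∠135.1° V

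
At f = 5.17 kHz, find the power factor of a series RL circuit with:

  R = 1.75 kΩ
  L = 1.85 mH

Step 1 — Angular frequency: ω = 2π·f = 2π·5170 = 3.248e+04 rad/s.
Step 2 — Component impedances:
  R: Z = R = 1750 Ω
  L: Z = jωL = j·3.248e+04·0.00185 = 0 + j60.1 Ω
Step 3 — Series combination: Z_total = R + L = 1750 + j60.1 Ω = 1751∠2.0° Ω.
Step 4 — Power factor: PF = cos(φ) = Re(Z)/|Z| = 1750/1751 = 0.9994.
Step 5 — Type: Im(Z) = 60.1 ⇒ lagging (phase φ = 2.0°).

PF = 0.9994 (lagging, φ = 2.0°)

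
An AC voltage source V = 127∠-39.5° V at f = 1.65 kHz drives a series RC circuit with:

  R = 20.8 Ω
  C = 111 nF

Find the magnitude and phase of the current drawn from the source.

Step 1 — Angular frequency: ω = 2π·f = 2π·1650 = 1.037e+04 rad/s.
Step 2 — Component impedances:
  R: Z = R = 20.8 Ω
  C: Z = 1/(jωC) = -j/(ω·C) = 0 - j869 Ω
Step 3 — Series combination: Z_total = R + C = 20.8 - j869 Ω = 869.2∠-88.6° Ω.
Step 4 — Source phasor: V = 127∠-39.5° V = 98 - j80.78 V.
Step 5 — Ohm's law: I = V / Z_total = (98 - j80.78) / (20.8 - j869) = 0.09561 + j0.1105 A.
Step 6 — Convert to polar: |I| = 0.1461 A, ∠I = 49.1°.

I = 0.1461∠49.1° A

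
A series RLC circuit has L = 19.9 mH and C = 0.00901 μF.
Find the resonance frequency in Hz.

Step 1 — Resonance condition Im(Z)=0 gives ω₀ = 1/√(LC).
Step 2 — ω₀ = 1/√(0.0199·9.01e-09) = 7.468e+04 rad/s.
Step 3 — f₀ = ω₀/(2π) = 1.189e+04 Hz.

f₀ = 1.189e+04 Hz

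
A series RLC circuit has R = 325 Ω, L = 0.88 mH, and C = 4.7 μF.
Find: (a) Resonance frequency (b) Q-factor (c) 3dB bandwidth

Step 1 — Resonance condition Im(Z)=0 gives ω₀ = 1/√(LC).
Step 2 — ω₀ = 1/√(0.00088·4.7e-06) = 1.555e+04 rad/s.
Step 3 — f₀ = ω₀/(2π) = 2475 Hz.
Step 4 — Series Q: Q = ω₀L/R = 1.555e+04·0.00088/325 = 0.0421.
Step 5 — 3dB bandwidth: Δω = ω₀/Q = 3.693e+05 rad/s; BW = Δω/(2π) = 5.878e+04 Hz.

(a) f₀ = 2475 Hz  (b) Q = 0.0421  (c) BW = 5.878e+04 Hz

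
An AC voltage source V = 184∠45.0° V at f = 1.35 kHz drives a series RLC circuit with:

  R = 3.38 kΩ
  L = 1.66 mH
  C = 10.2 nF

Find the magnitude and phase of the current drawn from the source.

Step 1 — Angular frequency: ω = 2π·f = 2π·1350 = 8482 rad/s.
Step 2 — Component impedances:
  R: Z = R = 3380 Ω
  L: Z = jωL = j·8482·0.00166 = 0 + j14.08 Ω
  C: Z = 1/(jωC) = -j/(ω·C) = 0 - j1.156e+04 Ω
Step 3 — Series combination: Z_total = R + L + C = 3380 - j1.154e+04 Ω = 1.203e+04∠-73.7° Ω.
Step 4 — Source phasor: V = 184∠45.0° V = 130.1 + j130.1 V.
Step 5 — Ohm's law: I = V / Z_total = (130.1 + j130.1) / (3380 - j1.154e+04) = -0.007341 + j0.01342 A.
Step 6 — Convert to polar: |I| = 0.0153 A, ∠I = 118.7°.

I = 0.0153∠118.7° A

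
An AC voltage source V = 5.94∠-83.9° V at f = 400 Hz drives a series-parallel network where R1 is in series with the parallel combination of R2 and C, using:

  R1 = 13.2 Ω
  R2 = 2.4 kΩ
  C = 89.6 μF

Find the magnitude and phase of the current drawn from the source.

Step 1 — Angular frequency: ω = 2π·f = 2π·400 = 2513 rad/s.
Step 2 — Component impedances:
  R1: Z = R = 13.2 Ω
  R2: Z = R = 2400 Ω
  C: Z = 1/(jωC) = -j/(ω·C) = 0 - j4.441 Ω
Step 3 — Parallel branch: R2 || C = 1/(1/R2 + 1/C) = 0.008217 - j4.441 Ω.
Step 4 — Series with R1: Z_total = R1 + (R2 || C) = 13.21 - j4.441 Ω = 13.93∠-18.6° Ω.
Step 5 — Source phasor: V = 5.94∠-83.9° V = 0.6312 - j5.906 V.
Step 6 — Ohm's law: I = V / Z_total = (0.6312 - j5.906) / (13.21 - j4.441) = 0.178 - j0.3873 A.
Step 7 — Convert to polar: |I| = 0.4263 A, ∠I = -65.3°.

I = 0.4263∠-65.3° A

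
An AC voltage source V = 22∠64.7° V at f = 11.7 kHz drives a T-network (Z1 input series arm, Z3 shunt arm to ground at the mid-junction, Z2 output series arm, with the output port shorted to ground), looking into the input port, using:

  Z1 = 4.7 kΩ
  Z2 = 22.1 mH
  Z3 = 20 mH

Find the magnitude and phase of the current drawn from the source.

Step 1 — Angular frequency: ω = 2π·f = 2π·1.17e+04 = 7.351e+04 rad/s.
Step 2 — Component impedances:
  Z1: Z = R = 4700 Ω
  Z2: Z = jωL = j·7.351e+04·0.0221 = 0 + j1625 Ω
  Z3: Z = jωL = j·7.351e+04·0.02 = 0 + j1470 Ω
Step 3 — With the output port shorted to ground, the output series arm Z2 runs from the junction to ground; the shunt arm Z3 also runs from the junction to ground. They appear in parallel: Z3 || Z2 = 0 + j771.8 Ω.
Step 4 — Series with input arm Z1: Z_in = Z1 + (Z3 || Z2) = 4700 + j771.8 Ω = 4763∠9.3° Ω.
Step 5 — Source phasor: V = 22∠64.7° V = 9.402 + j19.89 V.
Step 6 — Ohm's law: I = V / Z_total = (9.402 + j19.89) / (4700 + j771.8) = 0.002625 + j0.003801 A.
Step 7 — Convert to polar: |I| = 0.004619 A, ∠I = 55.4°.

I = 0.004619∠55.4° A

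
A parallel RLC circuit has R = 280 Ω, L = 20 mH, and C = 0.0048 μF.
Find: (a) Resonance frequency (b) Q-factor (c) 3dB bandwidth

Step 1 — Resonance: ω₀ = 1/√(LC) = 1/√(0.02·4.8e-09) = 1.021e+05 rad/s.
Step 2 — f₀ = ω₀/(2π) = 1.624e+04 Hz.
Step 3 — Parallel Q: Q = R/(ω₀L) = 280/(1.021e+05·0.02) = 0.1372.
Step 4 — Bandwidth: Δω = ω₀/Q = 7.44e+05 rad/s; BW = Δω/(2π) = 1.184e+05 Hz.

(a) f₀ = 1.624e+04 Hz  (b) Q = 0.1372  (c) BW = 1.184e+05 Hz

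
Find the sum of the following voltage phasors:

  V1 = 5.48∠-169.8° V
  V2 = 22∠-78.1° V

Step 1 — Convert each phasor to rectangular form:
  V1 = 5.48·(cos(-169.8°) + j·sin(-169.8°)) = -5.393 - j0.9704 V
  V2 = 22·(cos(-78.1°) + j·sin(-78.1°)) = 4.536 - j21.53 V
Step 2 — Sum components: V_total = -0.8569 - j22.5 V.
Step 3 — Convert to polar: |V_total| = 22.51 V, ∠V_total = -92.2°.

V_total = 22.51∠-92.2° V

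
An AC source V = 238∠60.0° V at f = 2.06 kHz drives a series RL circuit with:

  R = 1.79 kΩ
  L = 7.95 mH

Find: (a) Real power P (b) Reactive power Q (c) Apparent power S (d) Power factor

Step 1 — Angular frequency: ω = 2π·f = 2π·2060 = 1.294e+04 rad/s.
Step 2 — Component impedances:
  R: Z = R = 1790 Ω
  L: Z = jωL = j·1.294e+04·0.00795 = 0 + j102.9 Ω
Step 3 — Series combination: Z_total = R + L = 1790 + j102.9 Ω = 1793∠3.3° Ω.
Step 4 — Source phasor: V = 238∠60.0° V = 119 + j206.1 V.
Step 5 — Current: I = V / Z = 0.07286 + j0.111 A = 0.1327∠56.7° A.
Step 6 — Complex power: S = V·I* = 31.54 + j1.813 VA.
Step 7 — Real power: P = Re(S) = 31.54 W.
Step 8 — Reactive power: Q = Im(S) = 1.813 VAR.
Step 9 — Apparent power: |S| = 31.59 VA.
Step 10 — Power factor: PF = P/|S| = 0.9984 (lagging).

(a) P = 31.54 W  (b) Q = 1.813 VAR  (c) S = 31.59 VA  (d) PF = 0.9984 (lagging)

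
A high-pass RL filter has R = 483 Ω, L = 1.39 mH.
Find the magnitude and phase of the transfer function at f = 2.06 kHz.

Step 1 — Angular frequency: ω = 2π·2060 = 1.294e+04 rad/s.
Step 2 — Transfer function: H(jω) = jωL/(R + jωL).
Step 3 — Numerator jωL = j·17.99; denominator R + jωL = 483 + j17.99.
Step 4 — H = 0.001386 + j0.0372.
Step 5 — Magnitude: |H| = 0.03722 (-28.6 dB); phase: φ = 87.9°.

|H| = 0.03722 (-28.6 dB), φ = 87.9°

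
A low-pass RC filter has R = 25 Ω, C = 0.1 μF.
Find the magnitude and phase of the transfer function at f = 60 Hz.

Step 1 — Angular frequency: ω = 2π·60 = 377 rad/s.
Step 2 — Transfer function: H(jω) = 1/(1 + jωRC).
Step 3 — Denominator: 1 + jωRC = 1 + j·377·25·1e-07 = 1 + j0.0009425.
Step 4 — H = 1 - j0.0009425.
Step 5 — Magnitude: |H| = 1 (-0.0 dB); phase: φ = -0.1°.

|H| = 1 (-0.0 dB), φ = -0.1°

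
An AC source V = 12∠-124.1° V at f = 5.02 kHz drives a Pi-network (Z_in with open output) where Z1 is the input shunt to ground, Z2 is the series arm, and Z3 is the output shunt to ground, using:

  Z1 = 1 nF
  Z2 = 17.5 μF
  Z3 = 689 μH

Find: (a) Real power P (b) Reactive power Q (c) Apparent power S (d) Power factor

Step 1 — Angular frequency: ω = 2π·f = 2π·5020 = 3.154e+04 rad/s.
Step 2 — Component impedances:
  Z1: Z = 1/(jωC) = -j/(ω·C) = 0 - j3.17e+04 Ω
  Z2: Z = 1/(jωC) = -j/(ω·C) = 0 - j1.812 Ω
  Z3: Z = jωL = j·3.154e+04·0.000689 = 0 + j21.73 Ω
Step 3 — With open output, the series arm Z2 and the output shunt Z3 appear in series to ground: Z2 + Z3 = 0 + j19.92 Ω.
Step 4 — Parallel with input shunt Z1: Z_in = Z1 || (Z2 + Z3) = 0 + j19.93 Ω = 19.93∠90.0° Ω.
Step 5 — Source phasor: V = 12∠-124.1° V = -6.728 - j9.937 V.
Step 6 — Current: I = V / Z = -0.4985 + j0.3375 A = 0.602∠145.9° A.
Step 7 — Complex power: S = V·I* = 0 + j7.224 VA.
Step 8 — Real power: P = Re(S) = 0 W.
Step 9 — Reactive power: Q = Im(S) = 7.224 VAR.
Step 10 — Apparent power: |S| = 7.224 VA.
Step 11 — Power factor: PF = P/|S| = 0 (lagging).

(a) P = 0 W  (b) Q = 7.224 VAR  (c) S = 7.224 VA  (d) PF = 0 (lagging)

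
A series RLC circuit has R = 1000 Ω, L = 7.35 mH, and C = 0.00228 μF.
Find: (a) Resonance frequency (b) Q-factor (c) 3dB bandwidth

Step 1 — Resonance condition Im(Z)=0 gives ω₀ = 1/√(LC).
Step 2 — ω₀ = 1/√(0.00735·2.28e-09) = 2.443e+05 rad/s.
Step 3 — f₀ = ω₀/(2π) = 3.888e+04 Hz.
Step 4 — Series Q: Q = ω₀L/R = 2.443e+05·0.00735/1000 = 1.795.
Step 5 — 3dB bandwidth: Δω = ω₀/Q = 1.361e+05 rad/s; BW = Δω/(2π) = 2.165e+04 Hz.

(a) f₀ = 3.888e+04 Hz  (b) Q = 1.795  (c) BW = 2.165e+04 Hz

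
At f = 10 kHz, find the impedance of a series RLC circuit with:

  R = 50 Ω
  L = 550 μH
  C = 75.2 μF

Step 1 — Angular frequency: ω = 2π·f = 2π·1e+04 = 6.283e+04 rad/s.
Step 2 — Component impedances:
  R: Z = R = 50 Ω
  L: Z = jωL = j·6.283e+04·0.00055 = 0 + j34.56 Ω
  C: Z = 1/(jωC) = -j/(ω·C) = 0 - j0.2116 Ω
Step 3 — Series combination: Z_total = R + L + C = 50 + j34.35 Ω = 60.66∠34.5° Ω.

Z = 50 + j34.35 Ω = 60.66∠34.5° Ω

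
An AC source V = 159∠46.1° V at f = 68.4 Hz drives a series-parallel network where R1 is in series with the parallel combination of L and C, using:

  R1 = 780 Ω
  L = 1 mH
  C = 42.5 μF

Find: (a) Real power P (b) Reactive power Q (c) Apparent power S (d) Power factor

Step 1 — Angular frequency: ω = 2π·f = 2π·68.4 = 429.8 rad/s.
Step 2 — Component impedances:
  R1: Z = R = 780 Ω
  L: Z = jωL = j·429.8·0.001 = 0 + j0.4298 Ω
  C: Z = 1/(jωC) = -j/(ω·C) = 0 - j54.75 Ω
Step 3 — Parallel branch: L || C = 1/(1/L + 1/C) = 0 + j0.4332 Ω.
Step 4 — Series with R1: Z_total = R1 + (L || C) = 780 + j0.4332 Ω = 780∠0.0° Ω.
Step 5 — Source phasor: V = 159∠46.1° V = 110.3 + j114.6 V.
Step 6 — Current: I = V / Z = 0.1414 + j0.1468 A = 0.2038∠46.1° A.
Step 7 — Complex power: S = V·I* = 32.41 + j0.018 VA.
Step 8 — Real power: P = Re(S) = 32.41 W.
Step 9 — Reactive power: Q = Im(S) = 0.018 VAR.
Step 10 — Apparent power: |S| = 32.41 VA.
Step 11 — Power factor: PF = P/|S| = 1 (lagging).

(a) P = 32.41 W  (b) Q = 0.018 VAR  (c) S = 32.41 VA  (d) PF = 1 (lagging)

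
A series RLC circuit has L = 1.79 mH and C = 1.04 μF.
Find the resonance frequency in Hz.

Step 1 — Resonance condition Im(Z)=0 gives ω₀ = 1/√(LC).
Step 2 — ω₀ = 1/√(0.00179·1.04e-06) = 2.318e+04 rad/s.
Step 3 — f₀ = ω₀/(2π) = 3689 Hz.

f₀ = 3689 Hz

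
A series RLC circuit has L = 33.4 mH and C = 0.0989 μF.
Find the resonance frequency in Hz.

Step 1 — Resonance condition Im(Z)=0 gives ω₀ = 1/√(LC).
Step 2 — ω₀ = 1/√(0.0334·9.89e-08) = 1.74e+04 rad/s.
Step 3 — f₀ = ω₀/(2π) = 2769 Hz.

f₀ = 2769 Hz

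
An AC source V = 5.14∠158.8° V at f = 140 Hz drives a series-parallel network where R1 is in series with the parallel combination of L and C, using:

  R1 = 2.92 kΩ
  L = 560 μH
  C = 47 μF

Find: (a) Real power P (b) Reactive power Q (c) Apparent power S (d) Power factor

Step 1 — Angular frequency: ω = 2π·f = 2π·140 = 879.6 rad/s.
Step 2 — Component impedances:
  R1: Z = R = 2920 Ω
  L: Z = jωL = j·879.6·0.00056 = 0 + j0.4926 Ω
  C: Z = 1/(jωC) = -j/(ω·C) = 0 - j24.19 Ω
Step 3 — Parallel branch: L || C = 1/(1/L + 1/C) = 0 + j0.5028 Ω.
Step 4 — Series with R1: Z_total = R1 + (L || C) = 2920 + j0.5028 Ω = 2920∠0.0° Ω.
Step 5 — Source phasor: V = 5.14∠158.8° V = -4.792 + j1.859 V.
Step 6 — Current: I = V / Z = -0.001641 + j0.0006368 A = 0.00176∠158.8° A.
Step 7 — Complex power: S = V·I* = 0.009048 + j1.558e-06 VA.
Step 8 — Real power: P = Re(S) = 0.009048 W.
Step 9 — Reactive power: Q = Im(S) = 1.558e-06 VAR.
Step 10 — Apparent power: |S| = 0.009048 VA.
Step 11 — Power factor: PF = P/|S| = 1 (lagging).

(a) P = 0.009048 W  (b) Q = 1.558e-06 VAR  (c) S = 0.009048 VA  (d) PF = 1 (lagging)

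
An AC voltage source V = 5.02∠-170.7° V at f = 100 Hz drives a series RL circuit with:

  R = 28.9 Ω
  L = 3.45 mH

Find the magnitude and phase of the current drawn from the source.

Step 1 — Angular frequency: ω = 2π·f = 2π·100 = 628.3 rad/s.
Step 2 — Component impedances:
  R: Z = R = 28.9 Ω
  L: Z = jωL = j·628.3·0.00345 = 0 + j2.168 Ω
Step 3 — Series combination: Z_total = R + L = 28.9 + j2.168 Ω = 28.98∠4.3° Ω.
Step 4 — Source phasor: V = 5.02∠-170.7° V = -4.954 - j0.8113 V.
Step 5 — Ohm's law: I = V / Z_total = (-4.954 - j0.8113) / (28.9 + j2.168) = -0.1726 - j0.01513 A.
Step 6 — Convert to polar: |I| = 0.1732 A, ∠I = -175.0°.

I = 0.1732∠-175.0° A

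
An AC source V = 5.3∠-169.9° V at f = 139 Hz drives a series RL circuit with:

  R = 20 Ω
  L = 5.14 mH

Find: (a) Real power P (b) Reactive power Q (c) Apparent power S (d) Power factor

Step 1 — Angular frequency: ω = 2π·f = 2π·139 = 873.4 rad/s.
Step 2 — Component impedances:
  R: Z = R = 20 Ω
  L: Z = jωL = j·873.4·0.00514 = 0 + j4.489 Ω
Step 3 — Series combination: Z_total = R + L = 20 + j4.489 Ω = 20.5∠12.7° Ω.
Step 4 — Source phasor: V = 5.3∠-169.9° V = -5.218 - j0.9294 V.
Step 5 — Current: I = V / Z = -0.2583 + j0.01151 A = 0.2586∠177.4° A.
Step 6 — Complex power: S = V·I* = 1.337 + j0.3001 VA.
Step 7 — Real power: P = Re(S) = 1.337 W.
Step 8 — Reactive power: Q = Im(S) = 0.3001 VAR.
Step 9 — Apparent power: |S| = 1.37 VA.
Step 10 — Power factor: PF = P/|S| = 0.9757 (lagging).

(a) P = 1.337 W  (b) Q = 0.3001 VAR  (c) S = 1.37 VA  (d) PF = 0.9757 (lagging)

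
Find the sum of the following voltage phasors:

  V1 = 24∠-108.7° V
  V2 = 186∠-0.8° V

Step 1 — Convert each phasor to rectangular form:
  V1 = 24·(cos(-108.7°) + j·sin(-108.7°)) = -7.695 - j22.73 V
  V2 = 186·(cos(-0.8°) + j·sin(-0.8°)) = 186 - j2.597 V
Step 2 — Sum components: V_total = 178.3 - j25.33 V.
Step 3 — Convert to polar: |V_total| = 180.1 V, ∠V_total = -8.1°.

V_total = 180.1∠-8.1° V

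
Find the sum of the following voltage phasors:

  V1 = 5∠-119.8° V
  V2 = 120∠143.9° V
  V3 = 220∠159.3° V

Step 1 — Convert each phasor to rectangular form:
  V1 = 5·(cos(-119.8°) + j·sin(-119.8°)) = -2.485 - j4.339 V
  V2 = 120·(cos(143.9°) + j·sin(143.9°)) = -96.96 + j70.7 V
  V3 = 220·(cos(159.3°) + j·sin(159.3°)) = -205.8 + j77.76 V
Step 2 — Sum components: V_total = -305.2 + j144.1 V.
Step 3 — Convert to polar: |V_total| = 337.6 V, ∠V_total = 154.7°.

V_total = 337.6∠154.7° V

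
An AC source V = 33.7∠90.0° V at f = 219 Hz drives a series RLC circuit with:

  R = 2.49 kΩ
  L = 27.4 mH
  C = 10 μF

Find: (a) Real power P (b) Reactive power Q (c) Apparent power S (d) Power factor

Step 1 — Angular frequency: ω = 2π·f = 2π·219 = 1376 rad/s.
Step 2 — Component impedances:
  R: Z = R = 2490 Ω
  L: Z = jωL = j·1376·0.0274 = 0 + j37.7 Ω
  C: Z = 1/(jωC) = -j/(ω·C) = 0 - j72.67 Ω
Step 3 — Series combination: Z_total = R + L + C = 2490 - j34.97 Ω = 2490∠-0.8° Ω.
Step 4 — Source phasor: V = 33.7∠90.0° V = 0 + j33.7 V.
Step 5 — Current: I = V / Z = -0.00019 + j0.01353 A = 0.01353∠90.8° A.
Step 6 — Complex power: S = V·I* = 0.456 - j0.006404 VA.
Step 7 — Real power: P = Re(S) = 0.456 W.
Step 8 — Reactive power: Q = Im(S) = -0.006404 VAR.
Step 9 — Apparent power: |S| = 0.4561 VA.
Step 10 — Power factor: PF = P/|S| = 0.9999 (leading).

(a) P = 0.456 W  (b) Q = -0.006404 VAR  (c) S = 0.4561 VA  (d) PF = 0.9999 (leading)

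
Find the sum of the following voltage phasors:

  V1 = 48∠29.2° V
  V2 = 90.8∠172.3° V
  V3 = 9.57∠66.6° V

Step 1 — Convert each phasor to rectangular form:
  V1 = 48·(cos(29.2°) + j·sin(29.2°)) = 41.9 + j23.42 V
  V2 = 90.8·(cos(172.3°) + j·sin(172.3°)) = -89.98 + j12.17 V
  V3 = 9.57·(cos(66.6°) + j·sin(66.6°)) = 3.801 + j8.783 V
Step 2 — Sum components: V_total = -44.28 + j44.37 V.
Step 3 — Convert to polar: |V_total| = 62.68 V, ∠V_total = 134.9°.

V_total = 62.68∠134.9° V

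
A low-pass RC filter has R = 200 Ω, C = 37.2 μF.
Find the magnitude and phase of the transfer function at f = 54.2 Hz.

Step 1 — Angular frequency: ω = 2π·54.2 = 340.5 rad/s.
Step 2 — Transfer function: H(jω) = 1/(1 + jωRC).
Step 3 — Denominator: 1 + jωRC = 1 + j·340.5·200·3.72e-05 = 1 + j2.534.
Step 4 — H = 0.1348 - j0.3415.
Step 5 — Magnitude: |H| = 0.3671 (-8.7 dB); phase: φ = -68.5°.

|H| = 0.3671 (-8.7 dB), φ = -68.5°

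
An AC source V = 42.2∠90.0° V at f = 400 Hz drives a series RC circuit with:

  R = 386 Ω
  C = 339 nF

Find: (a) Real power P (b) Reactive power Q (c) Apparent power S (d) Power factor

Step 1 — Angular frequency: ω = 2π·f = 2π·400 = 2513 rad/s.
Step 2 — Component impedances:
  R: Z = R = 386 Ω
  C: Z = 1/(jωC) = -j/(ω·C) = 0 - j1174 Ω
Step 3 — Series combination: Z_total = R + C = 386 - j1174 Ω = 1236∠-71.8° Ω.
Step 4 — Source phasor: V = 42.2∠90.0° V = 0 + j42.2 V.
Step 5 — Current: I = V / Z = -0.03245 + j0.01067 A = 0.03415∠161.8° A.
Step 6 — Complex power: S = V·I* = 0.4503 - j1.369 VA.
Step 7 — Real power: P = Re(S) = 0.4503 W.
Step 8 — Reactive power: Q = Im(S) = -1.369 VAR.
Step 9 — Apparent power: |S| = 1.441 VA.
Step 10 — Power factor: PF = P/|S| = 0.3124 (leading).

(a) P = 0.4503 W  (b) Q = -1.369 VAR  (c) S = 1.441 VA  (d) PF = 0.3124 (leading)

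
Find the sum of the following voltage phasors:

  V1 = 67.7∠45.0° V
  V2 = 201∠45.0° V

Step 1 — Convert each phasor to rectangular form:
  V1 = 67.7·(cos(45.0°) + j·sin(45.0°)) = 47.87 + j47.87 V
  V2 = 201·(cos(45.0°) + j·sin(45.0°)) = 142.1 + j142.1 V
Step 2 — Sum components: V_total = 190 + j190 V.
Step 3 — Convert to polar: |V_total| = 268.7 V, ∠V_total = 45.0°.

V_total = 268.7∠45.0° V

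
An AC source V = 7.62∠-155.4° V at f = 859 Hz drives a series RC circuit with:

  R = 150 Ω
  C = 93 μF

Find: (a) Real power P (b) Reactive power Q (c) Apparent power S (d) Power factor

Step 1 — Angular frequency: ω = 2π·f = 2π·859 = 5397 rad/s.
Step 2 — Component impedances:
  R: Z = R = 150 Ω
  C: Z = 1/(jωC) = -j/(ω·C) = 0 - j1.992 Ω
Step 3 — Series combination: Z_total = R + C = 150 - j1.992 Ω = 150∠-0.8° Ω.
Step 4 — Source phasor: V = 7.62∠-155.4° V = -6.928 - j3.172 V.
Step 5 — Current: I = V / Z = -0.0459 - j0.02176 A = 0.0508∠-154.6° A.
Step 6 — Complex power: S = V·I* = 0.387 - j0.00514 VA.
Step 7 — Real power: P = Re(S) = 0.387 W.
Step 8 — Reactive power: Q = Im(S) = -0.00514 VAR.
Step 9 — Apparent power: |S| = 0.3871 VA.
Step 10 — Power factor: PF = P/|S| = 0.9999 (leading).

(a) P = 0.387 W  (b) Q = -0.00514 VAR  (c) S = 0.3871 VA  (d) PF = 0.9999 (leading)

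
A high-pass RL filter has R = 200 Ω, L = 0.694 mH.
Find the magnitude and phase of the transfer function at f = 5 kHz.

Step 1 — Angular frequency: ω = 2π·5000 = 3.142e+04 rad/s.
Step 2 — Transfer function: H(jω) = jωL/(R + jωL).
Step 3 — Numerator jωL = j·21.8; denominator R + jωL = 200 + j21.8.
Step 4 — H = 0.01174 + j0.1077.
Step 5 — Magnitude: |H| = 0.1084 (-19.3 dB); phase: φ = 83.8°.

|H| = 0.1084 (-19.3 dB), φ = 83.8°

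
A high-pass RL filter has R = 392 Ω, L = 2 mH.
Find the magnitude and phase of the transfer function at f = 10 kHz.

Step 1 — Angular frequency: ω = 2π·1e+04 = 6.283e+04 rad/s.
Step 2 — Transfer function: H(jω) = jωL/(R + jωL).
Step 3 — Numerator jωL = j·125.7; denominator R + jωL = 392 + j125.7.
Step 4 — H = 0.09319 + j0.2907.
Step 5 — Magnitude: |H| = 0.3053 (-10.3 dB); phase: φ = 72.2°.

|H| = 0.3053 (-10.3 dB), φ = 72.2°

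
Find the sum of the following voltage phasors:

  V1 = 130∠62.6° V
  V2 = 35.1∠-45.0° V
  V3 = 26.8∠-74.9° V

Step 1 — Convert each phasor to rectangular form:
  V1 = 130·(cos(62.6°) + j·sin(62.6°)) = 59.83 + j115.4 V
  V2 = 35.1·(cos(-45.0°) + j·sin(-45.0°)) = 24.82 - j24.82 V
  V3 = 26.8·(cos(-74.9°) + j·sin(-74.9°)) = 6.982 - j25.87 V
Step 2 — Sum components: V_total = 91.63 + j64.72 V.
Step 3 — Convert to polar: |V_total| = 112.2 V, ∠V_total = 35.2°.

V_total = 112.2∠35.2° V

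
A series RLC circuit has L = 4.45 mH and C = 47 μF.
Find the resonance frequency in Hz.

Step 1 — Resonance condition Im(Z)=0 gives ω₀ = 1/√(LC).
Step 2 — ω₀ = 1/√(0.00445·4.7e-05) = 2187 rad/s.
Step 3 — f₀ = ω₀/(2π) = 348 Hz.

f₀ = 348 Hz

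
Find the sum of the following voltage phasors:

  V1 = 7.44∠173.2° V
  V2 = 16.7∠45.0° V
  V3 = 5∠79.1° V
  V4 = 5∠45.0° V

Step 1 — Convert each phasor to rectangular form:
  V1 = 7.44·(cos(173.2°) + j·sin(173.2°)) = -7.388 + j0.8809 V
  V2 = 16.7·(cos(45.0°) + j·sin(45.0°)) = 11.81 + j11.81 V
  V3 = 5·(cos(79.1°) + j·sin(79.1°)) = 0.9455 + j4.91 V
  V4 = 5·(cos(45.0°) + j·sin(45.0°)) = 3.536 + j3.536 V
Step 2 — Sum components: V_total = 8.902 + j21.13 V.
Step 3 — Convert to polar: |V_total| = 22.93 V, ∠V_total = 67.2°.

V_total = 22.93∠67.2° V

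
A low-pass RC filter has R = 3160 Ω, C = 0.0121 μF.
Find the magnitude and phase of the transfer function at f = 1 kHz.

Step 1 — Angular frequency: ω = 2π·1000 = 6283 rad/s.
Step 2 — Transfer function: H(jω) = 1/(1 + jωRC).
Step 3 — Denominator: 1 + jωRC = 1 + j·6283·3160·1.21e-08 = 1 + j0.2402.
Step 4 — H = 0.9454 - j0.2271.
Step 5 — Magnitude: |H| = 0.9723 (-0.2 dB); phase: φ = -13.5°.

|H| = 0.9723 (-0.2 dB), φ = -13.5°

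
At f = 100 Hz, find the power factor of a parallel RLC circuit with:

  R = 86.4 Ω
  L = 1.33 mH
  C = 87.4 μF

Step 1 — Angular frequency: ω = 2π·f = 2π·100 = 628.3 rad/s.
Step 2 — Component impedances:
  R: Z = R = 86.4 Ω
  L: Z = jωL = j·628.3·0.00133 = 0 + j0.8357 Ω
  C: Z = 1/(jωC) = -j/(ω·C) = 0 - j18.21 Ω
Step 3 — Parallel combination: 1/Z_total = 1/R + 1/L + 1/C; Z_total = 0.008878 + j0.8758 Ω = 0.8758∠89.4° Ω.
Step 4 — Power factor: PF = cos(φ) = Re(Z)/|Z| = 0.008878/0.8758 = 0.01014.
Step 5 — Type: Im(Z) = 0.8758 ⇒ lagging (phase φ = 89.4°).

PF = 0.01014 (lagging, φ = 89.4°)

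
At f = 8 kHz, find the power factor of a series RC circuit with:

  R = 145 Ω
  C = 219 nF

Step 1 — Angular frequency: ω = 2π·f = 2π·8000 = 5.027e+04 rad/s.
Step 2 — Component impedances:
  R: Z = R = 145 Ω
  C: Z = 1/(jωC) = -j/(ω·C) = 0 - j90.84 Ω
Step 3 — Series combination: Z_total = R + C = 145 - j90.84 Ω = 171.1∠-32.1° Ω.
Step 4 — Power factor: PF = cos(φ) = Re(Z)/|Z| = 145/171.11 = 0.8474.
Step 5 — Type: Im(Z) = -90.84 ⇒ leading (phase φ = -32.1°).

PF = 0.8474 (leading, φ = -32.1°)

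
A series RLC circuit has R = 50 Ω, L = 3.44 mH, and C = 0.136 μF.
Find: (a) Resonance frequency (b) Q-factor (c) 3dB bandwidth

Step 1 — Resonance: ω₀ = 1/√(LC) = 1/√(0.00344·1.36e-07) = 4.623e+04 rad/s.
Step 2 — f₀ = ω₀/(2π) = 7358 Hz.
Step 3 — Series Q: Q = ω₀L/R = 4.623e+04·0.00344/50 = 3.181.
Step 4 — Bandwidth: Δω = ω₀/Q = 1.453e+04 rad/s; BW = Δω/(2π) = 2313 Hz.

(a) f₀ = 7358 Hz  (b) Q = 3.181  (c) BW = 2313 Hz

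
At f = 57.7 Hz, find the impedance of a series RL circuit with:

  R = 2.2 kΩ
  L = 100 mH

Step 1 — Angular frequency: ω = 2π·f = 2π·57.7 = 362.5 rad/s.
Step 2 — Component impedances:
  R: Z = R = 2200 Ω
  L: Z = jωL = j·362.5·0.1 = 0 + j36.25 Ω
Step 3 — Series combination: Z_total = R + L = 2200 + j36.25 Ω = 2200∠0.9° Ω.

Z = 2200 + j36.25 Ω = 2200∠0.9° Ω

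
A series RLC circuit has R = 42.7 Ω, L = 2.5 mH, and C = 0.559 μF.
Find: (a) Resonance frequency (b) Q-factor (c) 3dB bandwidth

Step 1 — Resonance condition Im(Z)=0 gives ω₀ = 1/√(LC).
Step 2 — ω₀ = 1/√(0.0025·5.59e-07) = 2.675e+04 rad/s.
Step 3 — f₀ = ω₀/(2π) = 4257 Hz.
Step 4 — Series Q: Q = ω₀L/R = 2.675e+04·0.0025/42.7 = 1.566.
Step 5 — 3dB bandwidth: Δω = ω₀/Q = 1.708e+04 rad/s; BW = Δω/(2π) = 2718 Hz.

(a) f₀ = 4257 Hz  (b) Q = 1.566  (c) BW = 2718 Hz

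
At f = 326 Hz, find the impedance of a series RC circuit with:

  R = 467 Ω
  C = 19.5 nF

Step 1 — Angular frequency: ω = 2π·f = 2π·326 = 2048 rad/s.
Step 2 — Component impedances:
  R: Z = R = 467 Ω
  C: Z = 1/(jωC) = -j/(ω·C) = 0 - j2.504e+04 Ω
Step 3 — Series combination: Z_total = R + C = 467 - j2.504e+04 Ω = 2.504e+04∠-88.9° Ω.

Z = 467 - j2.504e+04 Ω = 2.504e+04∠-88.9° Ω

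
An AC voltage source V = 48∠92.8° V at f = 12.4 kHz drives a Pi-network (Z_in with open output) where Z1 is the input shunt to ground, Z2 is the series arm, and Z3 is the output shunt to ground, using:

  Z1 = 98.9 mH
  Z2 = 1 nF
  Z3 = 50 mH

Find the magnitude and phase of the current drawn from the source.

Step 1 — Angular frequency: ω = 2π·f = 2π·1.24e+04 = 7.791e+04 rad/s.
Step 2 — Component impedances:
  Z1: Z = jωL = j·7.791e+04·0.0989 = 0 + j7705 Ω
  Z2: Z = 1/(jωC) = -j/(ω·C) = 0 - j1.284e+04 Ω
  Z3: Z = jωL = j·7.791e+04·0.05 = 0 + j3896 Ω
Step 3 — With open output, the series arm Z2 and the output shunt Z3 appear in series to ground: Z2 + Z3 = 0 - j8940 Ω.
Step 4 — Parallel with input shunt Z1: Z_in = Z1 || (Z2 + Z3) = 0 + j5.582e+04 Ω = 5.582e+04∠90.0° Ω.
Step 5 — Source phasor: V = 48∠92.8° V = -2.345 + j47.94 V.
Step 6 — Ohm's law: I = V / Z_total = (-2.345 + j47.94) / (0 + j5.582e+04) = 0.0008589 + j4.201e-05 A.
Step 7 — Convert to polar: |I| = 0.0008599 A, ∠I = 2.8°.

I = 0.0008599∠2.8° A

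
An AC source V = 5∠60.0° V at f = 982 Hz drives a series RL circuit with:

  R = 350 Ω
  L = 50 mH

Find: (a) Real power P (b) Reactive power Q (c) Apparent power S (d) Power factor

Step 1 — Angular frequency: ω = 2π·f = 2π·982 = 6170 rad/s.
Step 2 — Component impedances:
  R: Z = R = 350 Ω
  L: Z = jωL = j·6170·0.05 = 0 + j308.5 Ω
Step 3 — Series combination: Z_total = R + L = 350 + j308.5 Ω = 466.6∠41.4° Ω.
Step 4 — Source phasor: V = 5∠60.0° V = 2.5 + j4.33 V.
Step 5 — Current: I = V / Z = 0.01016 + j0.003419 A = 0.01072∠18.6° A.
Step 6 — Complex power: S = V·I* = 0.0402 + j0.03543 VA.
Step 7 — Real power: P = Re(S) = 0.0402 W.
Step 8 — Reactive power: Q = Im(S) = 0.03543 VAR.
Step 9 — Apparent power: |S| = 0.05358 VA.
Step 10 — Power factor: PF = P/|S| = 0.7502 (lagging).

(a) P = 0.0402 W  (b) Q = 0.03543 VAR  (c) S = 0.05358 VA  (d) PF = 0.7502 (lagging)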